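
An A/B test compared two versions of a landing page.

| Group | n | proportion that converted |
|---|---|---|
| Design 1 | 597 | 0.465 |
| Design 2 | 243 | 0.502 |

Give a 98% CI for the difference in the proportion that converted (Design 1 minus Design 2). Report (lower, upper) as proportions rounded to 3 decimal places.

(-0.125, 0.051)

SE₁ = √(p̂₁(1−p̂₁)/n₁) = √(0.4650·0.5350/597) = 0.02041; SE₂ = √(0.5020·0.4980/243) = 0.03207.
Independent samples: SE of the difference = √(SE₁² + SE₂²) = √(0.0004165681 + 0.0010284849) = 0.03801.
z* for 98% confidence is 2.326, so the margin of error is 2.326 × 0.03801 = 0.08841.
Point estimate p̂₁ − p̂₂ = 0.4650 − 0.5020 = -0.0370.
-0.0370 ± 0.08841 → (-0.125, 0.051).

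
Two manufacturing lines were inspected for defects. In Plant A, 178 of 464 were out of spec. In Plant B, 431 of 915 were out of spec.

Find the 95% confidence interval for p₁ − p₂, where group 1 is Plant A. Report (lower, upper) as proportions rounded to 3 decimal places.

p̂₁ = 178/464 = 0.3836 and p̂₂ = 431/915 = 0.4710.
SE₁ = √(p̂₁(1−p̂₁)/n₁) = √(0.3836·0.6164/464) = 0.02257; SE₂ = √(0.4710·0.5290/915) = 0.01650.
Independent samples: SE of the difference = √(SE₁² + SE₂²) = √(0.0005094049 + 0.00027225) = 0.02796.
z* for 95% confidence is 1.960, so the margin of error is 1.960 × 0.02796 = 0.05480.
Point estimate p̂₁ − p̂₂ = 0.3836 − 0.4710 = -0.0874.
-0.0874 ± 0.05480 → (-0.142, -0.033).

(-0.142, -0.033)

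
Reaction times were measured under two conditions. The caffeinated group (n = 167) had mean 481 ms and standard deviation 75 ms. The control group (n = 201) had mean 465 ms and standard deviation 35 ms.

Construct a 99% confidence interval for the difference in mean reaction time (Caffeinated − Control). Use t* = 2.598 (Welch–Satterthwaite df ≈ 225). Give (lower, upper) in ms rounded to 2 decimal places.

Per-group SEs: s₁/√n₁ = 75/√167 = 5.8037, s₂/√n₂ = 35/√201 = 2.4687.
Unpooled SE of the difference: √(33.68293369 + 6.09447969) = 6.3069.
Margin of error = t* · SE = 2.598 × 6.3069 = 16.3853.
x̄₁ − x̄₂ = 481 − 465 = 16.0000.
CI: 16.0000 ± 16.3853 = (-0.39, 32.39).

(-0.39, 32.39)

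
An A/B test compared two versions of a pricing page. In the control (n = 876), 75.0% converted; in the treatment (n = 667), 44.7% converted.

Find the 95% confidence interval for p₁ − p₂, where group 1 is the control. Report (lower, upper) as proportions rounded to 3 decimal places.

(0.256, 0.350)

SE₁ = √(p̂₁(1−p̂₁)/n₁) = √(0.7500·0.2500/876) = 0.01463; SE₂ = √(0.4470·0.5530/667) = 0.01925.
Independent samples: SE of the difference = √(SE₁² + SE₂²) = √(0.0002140369 + 0.0003705625) = 0.02418.
z* for 95% confidence is 1.960, so the margin of error is 1.960 × 0.02418 = 0.04739.
Point estimate p̂₁ − p̂₂ = 0.7500 − 0.4470 = 0.3030.
0.3030 ± 0.04739 → (0.256, 0.350).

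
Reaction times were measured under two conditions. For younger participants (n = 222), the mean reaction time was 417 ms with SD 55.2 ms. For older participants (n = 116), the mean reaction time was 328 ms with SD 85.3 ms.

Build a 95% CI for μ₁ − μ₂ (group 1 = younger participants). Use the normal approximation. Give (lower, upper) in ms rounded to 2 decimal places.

(71.86, 106.14)

Standard errors of each mean: 55.2/√222 = 3.7048 and 85.3/√116 = 7.9199.
SE(x̄₁ − x̄₂) = √(3.7048² + 7.9199²) = 8.7436 for independent samples with unequal variances.
With z* = 1.960, the margin is 1.960 × 8.7436 = 17.1375.
x̄₁ − x̄₂ = 417 − 328 = 89.0000; the interval is 89.0000 ± 17.1375 = (71.86, 106.14).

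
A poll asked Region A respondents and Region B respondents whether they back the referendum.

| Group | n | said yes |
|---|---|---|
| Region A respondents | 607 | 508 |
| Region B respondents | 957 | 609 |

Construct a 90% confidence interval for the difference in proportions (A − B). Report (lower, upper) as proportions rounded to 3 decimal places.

(0.165, 0.236)

p̂₁ = 508/607 = 0.8369 and p̂₂ = 609/957 = 0.6364.
SE₁ = √(p̂₁(1−p̂₁)/n₁) = √(0.8369·0.1631/607) = 0.01500; SE₂ = √(0.6364·0.3636/957) = 0.01555.
Independent samples: SE of the difference = √(SE₁² + SE₂²) = √(0.000225 + 0.0002418025) = 0.02161.
z* for 90% confidence is 1.645, so the margin of error is 1.645 × 0.02161 = 0.03555.
Point estimate p̂₁ − p̂₂ = 0.8369 − 0.6364 = 0.2005.
0.2005 ± 0.03555 → (0.165, 0.236).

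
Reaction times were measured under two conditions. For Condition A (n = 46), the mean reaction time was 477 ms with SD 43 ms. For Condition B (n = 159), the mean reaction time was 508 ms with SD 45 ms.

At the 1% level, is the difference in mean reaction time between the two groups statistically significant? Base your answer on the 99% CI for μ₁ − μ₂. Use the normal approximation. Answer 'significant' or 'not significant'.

significant

Per-group SEs: s₁/√n₁ = 43/√46 = 6.3400, s₂/√n₂ = 45/√159 = 3.5687.
Unpooled SE of the difference: √(40.1956 + 12.73561969) = 7.2754.
Margin of error = z* · SE = 2.576 × 7.2754 = 18.7414.
x̄₁ − x̄₂ = 477 − 508 = -31.0000.
CI: -31.0000 ± 18.7414 = (-49.7414, -12.2586).
The interval (-49.7414, -12.2586) does not contain 0, so the difference is significant.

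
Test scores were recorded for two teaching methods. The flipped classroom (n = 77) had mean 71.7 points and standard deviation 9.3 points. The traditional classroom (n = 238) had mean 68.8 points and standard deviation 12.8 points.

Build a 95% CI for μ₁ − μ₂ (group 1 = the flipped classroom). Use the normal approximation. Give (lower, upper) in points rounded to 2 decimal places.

(0.26, 5.54)

Per-group SEs: s₁/√n₁ = 9.3/√77 = 1.0598, s₂/√n₂ = 12.8/√238 = 0.8297.
Unpooled SE of the difference: √(1.12317604 + 0.68840209) = 1.3459.
Margin of error = z* · SE = 1.960 × 1.3459 = 2.6380.
x̄₁ − x̄₂ = 71.7 − 68.8 = 2.9000.
CI: 2.9000 ± 2.6380 = (0.26, 5.54).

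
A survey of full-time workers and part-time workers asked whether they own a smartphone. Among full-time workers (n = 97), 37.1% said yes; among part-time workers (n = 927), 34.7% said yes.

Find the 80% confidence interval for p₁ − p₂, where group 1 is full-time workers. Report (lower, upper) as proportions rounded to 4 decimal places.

The two standard errors are √(0.3710×0.6290/97) = 0.04905 and √(0.3470×0.6530/927) = 0.01563.
Because the samples are independent, SE_diff = √(0.04905² + 0.01563²) = 0.05148.
Using z* = 1.282 for 80%, ME = 1.282 × 0.05148 = 0.06600.
p̂₁ − p̂₂ = 0.0240; interval 0.0240 ± 0.06600 gives (-0.0420, 0.0900).

(-0.0420, 0.0900)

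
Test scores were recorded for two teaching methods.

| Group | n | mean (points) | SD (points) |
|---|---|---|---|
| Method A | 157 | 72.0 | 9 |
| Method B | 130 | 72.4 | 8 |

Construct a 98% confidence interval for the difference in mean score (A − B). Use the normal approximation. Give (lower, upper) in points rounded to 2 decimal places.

SE₁ = s₁/√n₁ = 9/√157 = 0.7183; SE₂ = 8/√130 = 0.7016.
Independent samples, unequal variances: SE_diff = √(SE₁² + SE₂²) = √(0.51595489 + 0.49224256) = 1.0041.
z* = 2.326, so margin of error = 2.326 × 1.0041 = 2.3355.
Difference in means = 72.0 − 72.4 = -0.4000.
-0.4000 ± 2.3355 → (-2.74, 1.94).

(-2.74, 1.94)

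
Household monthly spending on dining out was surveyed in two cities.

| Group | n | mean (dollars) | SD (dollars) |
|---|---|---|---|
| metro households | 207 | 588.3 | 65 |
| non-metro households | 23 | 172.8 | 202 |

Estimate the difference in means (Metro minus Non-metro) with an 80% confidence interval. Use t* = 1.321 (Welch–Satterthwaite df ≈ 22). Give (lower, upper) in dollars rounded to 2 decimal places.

Standard errors of each mean: 65/√207 = 4.5178 and 202/√23 = 42.1199.
SE(x̄₁ − x̄₂) = √(4.5178² + 42.1199²) = 42.3615 for independent samples with unequal variances.
With t* = 1.321, the margin is 1.321 × 42.3615 = 55.9595.
x̄₁ − x̄₂ = 588.3 − 172.8 = 415.5000; the interval is 415.5000 ± 55.9595 = (359.54, 471.46).

(359.54, 471.46)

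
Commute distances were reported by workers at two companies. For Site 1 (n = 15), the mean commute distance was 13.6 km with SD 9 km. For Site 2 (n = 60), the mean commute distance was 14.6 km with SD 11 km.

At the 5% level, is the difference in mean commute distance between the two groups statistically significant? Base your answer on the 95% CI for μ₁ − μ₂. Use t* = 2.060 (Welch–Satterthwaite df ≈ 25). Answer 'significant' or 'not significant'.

not significant

Standard errors of each mean: 9/√15 = 2.3238 and 11/√60 = 1.4201.
SE(x̄₁ − x̄₂) = √(2.3238² + 1.4201²) = 2.7234 for independent samples with unequal variances.
With t* = 2.060, the margin is 2.060 × 2.7234 = 5.6102.
x̄₁ − x̄₂ = 13.6 − 14.6 = -1.0000; the interval is -1.0000 ± 5.6102 = (-6.6102, 4.6102).
The interval (-6.6102, 4.6102) contains 0, so the difference is not significant.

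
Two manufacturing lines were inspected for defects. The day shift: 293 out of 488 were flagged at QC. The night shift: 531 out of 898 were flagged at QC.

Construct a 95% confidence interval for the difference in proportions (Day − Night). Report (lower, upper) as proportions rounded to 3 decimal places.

First, p̂₁ = 293/488 = 0.6004; p̂₂ = 531/898 = 0.5913.
The two standard errors are √(0.6004×0.3996/488) = 0.02217 and √(0.5913×0.4087/898) = 0.01640.
Because the samples are independent, SE_diff = √(0.02217² + 0.01640²) = 0.02758.
Using z* = 1.960 for 95%, ME = 1.960 × 0.02758 = 0.05406.
p̂₁ − p̂₂ = 0.0091; interval 0.0091 ± 0.05406 gives (-0.045, 0.063).

(-0.045, 0.063)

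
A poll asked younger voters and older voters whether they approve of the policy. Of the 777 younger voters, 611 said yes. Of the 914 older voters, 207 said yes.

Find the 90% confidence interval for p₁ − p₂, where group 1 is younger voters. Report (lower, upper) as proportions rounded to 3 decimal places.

p̂₁ = 611/777 = 0.7864 and p̂₂ = 207/914 = 0.2265.
SE₁ = √(p̂₁(1−p̂₁)/n₁) = √(0.7864·0.2136/777) = 0.01470; SE₂ = √(0.2265·0.7735/914) = 0.01384.
Independent samples: SE of the difference = √(SE₁² + SE₂²) = √(0.00021609 + 0.0001915456) = 0.02019.
z* for 90% confidence is 1.645, so the margin of error is 1.645 × 0.02019 = 0.03321.
Point estimate p̂₁ − p̂₂ = 0.7864 − 0.2265 = 0.5599.
0.5599 ± 0.03321 → (0.527, 0.593).

(0.527, 0.593)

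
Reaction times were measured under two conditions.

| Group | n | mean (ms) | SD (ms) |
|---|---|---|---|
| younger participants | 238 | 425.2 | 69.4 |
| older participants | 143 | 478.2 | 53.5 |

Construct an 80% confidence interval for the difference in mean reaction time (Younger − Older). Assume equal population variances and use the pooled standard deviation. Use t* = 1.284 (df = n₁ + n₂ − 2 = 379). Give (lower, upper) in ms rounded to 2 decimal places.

s_p = √[((n₁−1)s₁² + (n₂−1)s₂²)/(n₁+n₂−2)] = √[(237·69.4² + 142·53.5²)/379] = 63.9078.
SE = 63.9078·√(1/238 + 1/143) = 6.7618.
With t* = 1.284, margin = 1.284 × 6.7618 = 8.6822.
x̄₁ − x̄₂ = 425.2 − 478.2 = -53.0000; interval -53.0000 ± 8.6822 = (-61.68, -44.32).

(-61.68, -44.32)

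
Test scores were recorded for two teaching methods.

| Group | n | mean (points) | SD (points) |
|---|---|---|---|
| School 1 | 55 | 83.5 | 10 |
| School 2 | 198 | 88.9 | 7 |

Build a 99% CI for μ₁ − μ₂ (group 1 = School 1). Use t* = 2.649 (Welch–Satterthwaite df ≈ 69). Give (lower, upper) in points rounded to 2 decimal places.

(-9.21, -1.59)

SE₁ = s₁/√n₁ = 10/√55 = 1.3484; SE₂ = 7/√198 = 0.4975.
Independent samples, unequal variances: SE_diff = √(SE₁² + SE₂²) = √(1.81818256 + 0.24750625) = 1.4373.
t* = 2.649, so margin of error = 2.649 × 1.4373 = 3.8074.
Difference in means = 83.5 − 88.9 = -5.4000.
-5.4000 ± 3.8074 → (-9.21, -1.59).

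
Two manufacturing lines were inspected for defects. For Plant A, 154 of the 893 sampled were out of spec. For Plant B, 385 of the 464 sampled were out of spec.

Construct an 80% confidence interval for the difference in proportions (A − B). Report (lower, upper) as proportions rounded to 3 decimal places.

(-0.685, -0.630)

p̂₁ = 154/893 = 0.1725 and p̂₂ = 385/464 = 0.8297.
SE₁ = √(p̂₁(1−p̂₁)/n₁) = √(0.1725·0.8275/893) = 0.01264; SE₂ = √(0.8297·0.1703/464) = 0.01745.
Independent samples: SE of the difference = √(SE₁² + SE₂²) = √(0.0001597696 + 0.0003045025) = 0.02155.
z* for 80% confidence is 1.282, so the margin of error is 1.282 × 0.02155 = 0.02763.
Point estimate p̂₁ − p̂₂ = 0.1725 − 0.8297 = -0.6572.
-0.6572 ± 0.02763 → (-0.685, -0.630).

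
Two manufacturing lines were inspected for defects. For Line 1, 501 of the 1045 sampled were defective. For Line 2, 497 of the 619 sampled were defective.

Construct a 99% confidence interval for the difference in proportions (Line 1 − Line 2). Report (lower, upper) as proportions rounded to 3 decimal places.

Sample proportions: 501/1045 = 0.4794, 497/619 = 0.8029.
Each SE is √(p̂(1−p̂)/n): √(0.4794·0.5206/1045) = 0.01545 and √(0.8029·0.1971/619) = 0.01599.
SE(p̂₁ − p̂₂) = √(SE₁² + SE₂²) = √(0.0002387025 + 0.0002556801) = 0.02223, since the two samples are independent.
At 99% confidence z* = 2.576; margin = 2.576 × 0.02223 = 0.05726.
The difference is 0.4794 − 0.8029 = -0.3235, so the interval is -0.3235 ± 0.05726 = (-0.381, -0.266).

(-0.381, -0.266)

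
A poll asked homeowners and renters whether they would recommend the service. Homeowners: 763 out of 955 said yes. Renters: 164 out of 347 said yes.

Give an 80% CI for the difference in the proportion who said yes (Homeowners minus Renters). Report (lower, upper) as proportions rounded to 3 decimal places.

Sample proportions: 763/955 = 0.7990, 164/347 = 0.4726.
Each SE is √(p̂(1−p̂)/n): √(0.7990·0.2010/955) = 0.01297 and √(0.4726·0.5274/347) = 0.02680.
SE(p̂₁ − p̂₂) = √(SE₁² + SE₂²) = √(0.0001682209 + 0.00071824) = 0.02977, since the two samples are independent.
At 80% confidence z* = 1.282; margin = 1.282 × 0.02977 = 0.03817.
The difference is 0.7990 − 0.4726 = 0.3264, so the interval is 0.3264 ± 0.03817 = (0.288, 0.365).

(0.288, 0.365)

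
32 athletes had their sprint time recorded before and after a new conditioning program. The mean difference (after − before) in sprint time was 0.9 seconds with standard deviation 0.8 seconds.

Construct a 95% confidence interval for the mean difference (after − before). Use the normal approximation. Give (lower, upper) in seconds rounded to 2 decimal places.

(0.62, 1.18)

Paired design: SE = s_d/√n = 0.8/√32 = 0.1414.
z* = 1.960; margin of error = 1.960 × 0.1414 = 0.2771.
0.9 ± 0.2771 → (0.62, 1.18).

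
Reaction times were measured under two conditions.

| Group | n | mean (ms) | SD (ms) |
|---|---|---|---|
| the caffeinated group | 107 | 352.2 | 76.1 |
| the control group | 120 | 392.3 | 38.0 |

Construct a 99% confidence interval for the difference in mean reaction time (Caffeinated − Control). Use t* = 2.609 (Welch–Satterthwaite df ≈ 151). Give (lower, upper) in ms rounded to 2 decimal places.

SE₁ = s₁/√n₁ = 76.1/√107 = 7.3569; SE₂ = 38.0/√120 = 3.4689.
Independent samples, unequal variances: SE_diff = √(SE₁² + SE₂²) = √(54.12397761 + 12.03326721) = 8.1337.
t* = 2.609, so margin of error = 2.609 × 8.1337 = 21.2208.
Difference in means = 352.2 − 392.3 = -40.1000.
-40.1000 ± 21.2208 → (-61.32, -18.88).

(-61.32, -18.88)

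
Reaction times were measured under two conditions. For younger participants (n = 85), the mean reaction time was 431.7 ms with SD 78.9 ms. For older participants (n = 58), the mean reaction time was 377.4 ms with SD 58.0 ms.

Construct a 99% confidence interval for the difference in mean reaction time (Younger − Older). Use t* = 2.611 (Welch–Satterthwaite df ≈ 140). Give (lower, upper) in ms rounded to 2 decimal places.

(24.39, 84.21)

Per-group SEs: s₁/√n₁ = 78.9/√85 = 8.5579, s₂/√n₂ = 58.0/√58 = 7.6158.
Unpooled SE of the difference: √(73.23765241 + 58.00040964) = 11.4559.
Margin of error = t* · SE = 2.611 × 11.4559 = 29.9114.
x̄₁ − x̄₂ = 431.7 − 377.4 = 54.3000.
CI: 54.3000 ± 29.9114 = (24.39, 84.21).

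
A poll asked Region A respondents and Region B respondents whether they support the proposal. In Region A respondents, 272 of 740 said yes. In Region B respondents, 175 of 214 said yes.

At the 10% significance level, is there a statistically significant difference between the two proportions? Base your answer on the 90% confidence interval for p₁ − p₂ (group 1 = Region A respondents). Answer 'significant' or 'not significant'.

First, p̂₁ = 272/740 = 0.3676; p̂₂ = 175/214 = 0.8178.
The two standard errors are √(0.3676×0.6324/740) = 0.01772 and √(0.8178×0.1822/214) = 0.02639.
Because the samples are independent, SE_diff = √(0.01772² + 0.02639²) = 0.03179.
Using z* = 1.645 for 90%, ME = 1.645 × 0.03179 = 0.05229.
p̂₁ − p̂₂ = -0.4502; interval -0.4502 ± 0.05229 gives (-0.50249, -0.39791).
The interval (-0.50249, -0.39791) does not contain 0, so the difference is significant.

significant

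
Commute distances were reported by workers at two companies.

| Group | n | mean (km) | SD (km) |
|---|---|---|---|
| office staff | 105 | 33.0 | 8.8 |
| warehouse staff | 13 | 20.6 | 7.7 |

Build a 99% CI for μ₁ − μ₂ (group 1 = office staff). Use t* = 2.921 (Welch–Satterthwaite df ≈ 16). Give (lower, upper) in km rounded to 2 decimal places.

(5.68, 19.12)

Standard errors of each mean: 8.8/√105 = 0.8588 and 7.7/√13 = 2.1356.
SE(x̄₁ − x̄₂) = √(0.8588² + 2.1356²) = 2.3018 for independent samples with unequal variances.
With t* = 2.921, the margin is 2.921 × 2.3018 = 6.7236.
x̄₁ − x̄₂ = 33.0 − 20.6 = 12.4000; the interval is 12.4000 ± 6.7236 = (5.68, 19.12).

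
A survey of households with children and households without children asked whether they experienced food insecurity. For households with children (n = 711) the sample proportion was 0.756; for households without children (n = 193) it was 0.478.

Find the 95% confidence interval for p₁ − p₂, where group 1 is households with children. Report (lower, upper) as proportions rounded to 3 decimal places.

SE₁ = √(p̂₁(1−p̂₁)/n₁) = √(0.7560·0.2440/711) = 0.01611; SE₂ = √(0.4780·0.5220/193) = 0.03596.
Independent samples: SE of the difference = √(SE₁² + SE₂²) = √(0.0002595321 + 0.0012931216) = 0.03940.
z* for 95% confidence is 1.960, so the margin of error is 1.960 × 0.03940 = 0.07722.
Point estimate p̂₁ − p̂₂ = 0.7560 − 0.4780 = 0.2780.
0.2780 ± 0.07722 → (0.201, 0.355).

(0.201, 0.355)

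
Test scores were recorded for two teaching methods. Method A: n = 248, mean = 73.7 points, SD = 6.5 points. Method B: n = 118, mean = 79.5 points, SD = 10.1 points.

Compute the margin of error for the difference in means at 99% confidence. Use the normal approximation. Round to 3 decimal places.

Per-group SEs: s₁/√n₁ = 6.5/√248 = 0.4128, s₂/√n₂ = 10.1/√118 = 0.9298.
Unpooled SE of the difference: √(0.17040384 + 0.86452804) = 1.0173.
Margin of error = z* · SE = 2.576 × 1.0173 = 2.6206.

2.621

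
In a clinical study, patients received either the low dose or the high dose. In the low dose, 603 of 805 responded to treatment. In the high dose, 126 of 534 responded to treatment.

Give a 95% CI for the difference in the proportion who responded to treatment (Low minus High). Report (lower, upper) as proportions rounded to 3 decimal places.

First, p̂₁ = 603/805 = 0.7491; p̂₂ = 126/534 = 0.2360.
The two standard errors are √(0.7491×0.2509/805) = 0.01528 and √(0.2360×0.7640/534) = 0.01838.
Because the samples are independent, SE_diff = √(0.01528² + 0.01838²) = 0.02390.
Using z* = 1.960 for 95%, ME = 1.960 × 0.02390 = 0.04684.
p̂₁ − p̂₂ = 0.5131; interval 0.5131 ± 0.04684 gives (0.466, 0.560).

(0.466, 0.560)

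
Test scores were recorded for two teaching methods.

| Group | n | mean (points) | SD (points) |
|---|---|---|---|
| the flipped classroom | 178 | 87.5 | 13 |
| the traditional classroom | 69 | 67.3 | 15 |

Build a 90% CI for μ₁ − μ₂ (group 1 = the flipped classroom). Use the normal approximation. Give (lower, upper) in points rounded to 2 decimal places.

Standard errors of each mean: 13/√178 = 0.9744 and 15/√69 = 1.8058.
SE(x̄₁ − x̄₂) = √(0.9744² + 1.8058²) = 2.0519 for independent samples with unequal variances.
With z* = 1.645, the margin is 1.645 × 2.0519 = 3.3754.
x̄₁ − x̄₂ = 87.5 − 67.3 = 20.2000; the interval is 20.2000 ± 3.3754 = (16.82, 23.58).

(16.82, 23.58)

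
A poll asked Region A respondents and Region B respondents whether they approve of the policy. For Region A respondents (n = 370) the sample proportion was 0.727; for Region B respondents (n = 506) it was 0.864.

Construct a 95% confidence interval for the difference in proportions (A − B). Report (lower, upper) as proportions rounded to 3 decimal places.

The two standard errors are √(0.7270×0.2730/370) = 0.02316 and √(0.8640×0.1360/506) = 0.01524.
Because the samples are independent, SE_diff = √(0.02316² + 0.01524²) = 0.02772.
Using z* = 1.960 for 95%, ME = 1.960 × 0.02772 = 0.05433.
p̂₁ − p̂₂ = -0.1370; interval -0.1370 ± 0.05433 gives (-0.191, -0.083).

(-0.191, -0.083)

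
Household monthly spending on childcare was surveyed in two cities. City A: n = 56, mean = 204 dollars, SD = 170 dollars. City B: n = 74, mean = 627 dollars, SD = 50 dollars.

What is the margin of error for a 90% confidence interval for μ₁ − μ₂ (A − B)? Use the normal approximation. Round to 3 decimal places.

38.574

SE₁ = s₁/√n₁ = 170/√56 = 22.7172; SE₂ = 50/√74 = 5.8124.
Independent samples, unequal variances: SE_diff = √(SE₁² + SE₂²) = √(516.07117584 + 33.78399376) = 23.4490.
z* = 1.645, so margin of error = 1.645 × 23.4490 = 38.5736.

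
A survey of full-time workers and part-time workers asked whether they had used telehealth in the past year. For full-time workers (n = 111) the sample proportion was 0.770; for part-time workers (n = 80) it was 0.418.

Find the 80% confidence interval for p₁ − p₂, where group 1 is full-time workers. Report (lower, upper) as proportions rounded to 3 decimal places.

(0.265, 0.439)

The two standard errors are √(0.7700×0.2300/111) = 0.03994 and √(0.4180×0.5820/80) = 0.05514.
Because the samples are independent, SE_diff = √(0.03994² + 0.05514²) = 0.06809.
Using z* = 1.282 for 80%, ME = 1.282 × 0.06809 = 0.08729.
p̂₁ − p̂₂ = 0.3520; interval 0.3520 ± 0.08729 gives (0.265, 0.439).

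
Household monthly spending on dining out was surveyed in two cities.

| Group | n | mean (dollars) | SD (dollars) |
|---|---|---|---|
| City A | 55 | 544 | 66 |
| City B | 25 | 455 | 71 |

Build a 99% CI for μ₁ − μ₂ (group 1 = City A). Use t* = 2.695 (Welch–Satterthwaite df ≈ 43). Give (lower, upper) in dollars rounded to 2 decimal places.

SE₁ = s₁/√n₁ = 66/√55 = 8.8994; SE₂ = 71/√25 = 14.2000.
Independent samples, unequal variances: SE_diff = √(SE₁² + SE₂²) = √(79.19932036 + 201.64) = 16.7583.
t* = 2.695, so margin of error = 2.695 × 16.7583 = 45.1636.
Difference in means = 544 − 455 = 89.0000.
89.0000 ± 45.1636 → (43.84, 134.16).

(43.84, 134.16)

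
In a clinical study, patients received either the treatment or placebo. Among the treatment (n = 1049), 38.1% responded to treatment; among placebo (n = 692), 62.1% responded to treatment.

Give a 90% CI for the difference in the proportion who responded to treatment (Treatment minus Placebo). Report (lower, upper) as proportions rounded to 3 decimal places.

(-0.279, -0.201)

SE₁ = √(p̂₁(1−p̂₁)/n₁) = √(0.3810·0.6190/1049) = 0.01499; SE₂ = √(0.6210·0.3790/692) = 0.01844.
Independent samples: SE of the difference = √(SE₁² + SE₂²) = √(0.0002247001 + 0.0003400336) = 0.02376.
z* for 90% confidence is 1.645, so the margin of error is 1.645 × 0.02376 = 0.03909.
Point estimate p̂₁ − p̂₂ = 0.3810 − 0.6210 = -0.2400.
-0.2400 ± 0.03909 → (-0.279, -0.201).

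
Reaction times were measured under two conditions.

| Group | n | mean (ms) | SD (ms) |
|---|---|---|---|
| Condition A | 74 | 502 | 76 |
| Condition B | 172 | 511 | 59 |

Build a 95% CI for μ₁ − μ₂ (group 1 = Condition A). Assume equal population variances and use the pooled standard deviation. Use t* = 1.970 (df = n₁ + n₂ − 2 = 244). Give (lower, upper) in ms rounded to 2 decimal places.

(-26.68, 8.68)

s_p = √[((n₁−1)s₁² + (n₂−1)s₂²)/(n₁+n₂−2)] = √[(73·76² + 171·59²)/244] = 64.5571.
SE = 64.5571·√(1/74 + 1/172) = 8.9749.
With t* = 1.970, margin = 1.970 × 8.9749 = 17.6806.
x̄₁ − x̄₂ = 502 − 511 = -9.0000; interval -9.0000 ± 17.6806 = (-26.68, 8.68).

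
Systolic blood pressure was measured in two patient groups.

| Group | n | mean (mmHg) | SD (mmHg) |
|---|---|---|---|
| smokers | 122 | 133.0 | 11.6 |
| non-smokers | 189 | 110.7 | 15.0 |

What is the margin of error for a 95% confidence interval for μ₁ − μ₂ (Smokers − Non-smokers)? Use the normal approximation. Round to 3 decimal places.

2.968

Standard errors of each mean: 11.6/√122 = 1.0502 and 15.0/√189 = 1.0911.
SE(x̄₁ − x̄₂) = √(1.0502² + 1.0911²) = 1.5144 for independent samples with unequal variances.
With z* = 1.960, the margin is 1.960 × 1.5144 = 2.9682.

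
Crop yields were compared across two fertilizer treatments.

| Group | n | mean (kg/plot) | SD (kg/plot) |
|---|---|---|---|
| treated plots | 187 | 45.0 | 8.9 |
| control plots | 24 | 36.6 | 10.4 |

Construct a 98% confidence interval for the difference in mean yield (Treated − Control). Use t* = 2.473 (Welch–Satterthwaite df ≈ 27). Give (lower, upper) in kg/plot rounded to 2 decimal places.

(2.91, 13.89)

Standard errors of each mean: 8.9/√187 = 0.6508 and 10.4/√24 = 2.1229.
SE(x̄₁ − x̄₂) = √(0.6508² + 2.1229²) = 2.2204 for independent samples with unequal variances.
With t* = 2.473, the margin is 2.473 × 2.2204 = 5.4910.
x̄₁ − x̄₂ = 45.0 − 36.6 = 8.4000; the interval is 8.4000 ± 5.4910 = (2.91, 13.89).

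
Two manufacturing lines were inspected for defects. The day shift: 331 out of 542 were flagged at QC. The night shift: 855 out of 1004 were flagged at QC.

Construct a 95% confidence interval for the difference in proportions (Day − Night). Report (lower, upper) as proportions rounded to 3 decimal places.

(-0.287, -0.194)

Sample proportions: 331/542 = 0.6107, 855/1004 = 0.8516.
Each SE is √(p̂(1−p̂)/n): √(0.6107·0.3893/542) = 0.02094 and √(0.8516·0.1484/1004) = 0.01122.
SE(p̂₁ − p̂₂) = √(SE₁² + SE₂²) = √(0.0004384836 + 0.0001258884) = 0.02376, since the two samples are independent.
At 95% confidence z* = 1.960; margin = 1.960 × 0.02376 = 0.04657.
The difference is 0.6107 − 0.8516 = -0.2409, so the interval is -0.2409 ± 0.04657 = (-0.287, -0.194).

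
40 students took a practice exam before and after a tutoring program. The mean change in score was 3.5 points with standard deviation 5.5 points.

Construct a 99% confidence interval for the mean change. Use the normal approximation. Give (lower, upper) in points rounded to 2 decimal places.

(1.26, 5.74)

Paired design: SE = s_d/√n = 5.5/√40 = 0.8696.
z* = 2.576; margin of error = 2.576 × 0.8696 = 2.2401.
3.5 ± 2.2401 → (1.26, 5.74).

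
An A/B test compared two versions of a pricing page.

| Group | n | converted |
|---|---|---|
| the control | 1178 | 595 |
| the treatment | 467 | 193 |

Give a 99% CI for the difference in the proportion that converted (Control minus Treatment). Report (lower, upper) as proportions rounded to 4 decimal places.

(0.0221, 0.1615)

Sample proportions: 595/1178 = 0.5051, 193/467 = 0.4133.
Each SE is √(p̂(1−p̂)/n): √(0.5051·0.4949/1178) = 0.01457 and √(0.4133·0.5867/467) = 0.02279.
SE(p̂₁ − p̂₂) = √(SE₁² + SE₂²) = √(0.0002122849 + 0.0005193841) = 0.02705, since the two samples are independent.
At 99% confidence z* = 2.576; margin = 2.576 × 0.02705 = 0.06968.
The difference is 0.5051 − 0.4133 = 0.0918, so the interval is 0.0918 ± 0.06968 = (0.0221, 0.1615).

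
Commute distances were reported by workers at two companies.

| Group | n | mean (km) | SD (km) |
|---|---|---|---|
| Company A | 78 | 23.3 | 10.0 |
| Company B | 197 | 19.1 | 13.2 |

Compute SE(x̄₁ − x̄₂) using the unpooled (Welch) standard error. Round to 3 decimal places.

1.472

Per-group SEs: s₁/√n₁ = 10.0/√78 = 1.1323, s₂/√n₂ = 13.2/√197 = 0.9405.
Unpooled SE of the difference: √(1.28210329 + 0.88454025) = 1.4720.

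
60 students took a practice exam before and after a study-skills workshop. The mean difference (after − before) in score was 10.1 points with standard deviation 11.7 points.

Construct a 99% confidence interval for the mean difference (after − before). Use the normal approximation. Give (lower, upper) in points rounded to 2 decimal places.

(6.21, 13.99)

This is a matched-pairs design, so SE = s_d/√n = 11.7/√60 = 1.5105.
Margin = 2.576 × 1.5105 = 3.8910; the interval is 10.1 ± 3.8910 = (6.21, 13.99).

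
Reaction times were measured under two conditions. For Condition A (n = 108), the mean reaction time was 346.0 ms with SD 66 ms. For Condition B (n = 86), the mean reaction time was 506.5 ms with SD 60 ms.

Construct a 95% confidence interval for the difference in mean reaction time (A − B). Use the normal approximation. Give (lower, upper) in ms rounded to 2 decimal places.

(-178.27, -142.73)

Standard errors of each mean: 66/√108 = 6.3509 and 60/√86 = 6.4700.
SE(x̄₁ − x̄₂) = √(6.3509² + 6.4700²) = 9.0661 for independent samples with unequal variances.
With z* = 1.960, the margin is 1.960 × 9.0661 = 17.7696.
x̄₁ − x̄₂ = 346.0 − 506.5 = -160.5000; the interval is -160.5000 ± 17.7696 = (-178.27, -142.73).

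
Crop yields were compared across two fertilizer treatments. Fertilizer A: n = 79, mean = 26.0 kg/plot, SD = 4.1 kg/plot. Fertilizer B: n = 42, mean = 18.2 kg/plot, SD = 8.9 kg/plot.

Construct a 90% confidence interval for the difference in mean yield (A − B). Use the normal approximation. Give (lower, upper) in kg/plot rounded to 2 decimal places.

(5.42, 10.18)

Standard errors of each mean: 4.1/√79 = 0.4613 and 8.9/√42 = 1.3733.
SE(x̄₁ − x̄₂) = √(0.4613² + 1.3733²) = 1.4487 for independent samples with unequal variances.
With z* = 1.645, the margin is 1.645 × 1.4487 = 2.3831.
x̄₁ − x̄₂ = 26.0 − 18.2 = 7.8000; the interval is 7.8000 ± 2.3831 = (5.42, 10.18).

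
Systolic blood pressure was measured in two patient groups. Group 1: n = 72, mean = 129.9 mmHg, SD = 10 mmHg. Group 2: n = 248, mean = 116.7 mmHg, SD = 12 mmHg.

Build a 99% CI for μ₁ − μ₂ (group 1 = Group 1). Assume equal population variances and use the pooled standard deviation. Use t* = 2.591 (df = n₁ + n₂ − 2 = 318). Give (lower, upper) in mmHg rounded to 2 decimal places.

(9.18, 17.22)

Pooled variance s_p² = [71·10² + 247·12²] / (72+248−2) = 134.1761, so s_p = 11.5834.
SE_diff = s_p·√(1/n₁ + 1/n₂) = 11.5834·√(1/72 + 1/248) = 1.5507.
t* = 2.591; margin = 2.591 × 1.5507 = 4.0179.
Difference = 129.9 − 116.7 = 13.2000.
13.2000 ± 4.0179 → (9.18, 17.22).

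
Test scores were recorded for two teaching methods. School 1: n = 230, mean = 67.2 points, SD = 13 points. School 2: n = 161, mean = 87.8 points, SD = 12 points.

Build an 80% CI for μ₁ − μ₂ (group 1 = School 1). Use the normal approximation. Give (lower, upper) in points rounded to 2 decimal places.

(-22.24, -18.96)

Standard errors of each mean: 13/√230 = 0.8572 and 12/√161 = 0.9457.
SE(x̄₁ − x̄₂) = √(0.8572² + 0.9457²) = 1.2764 for independent samples with unequal variances.
With z* = 1.282, the margin is 1.282 × 1.2764 = 1.6363.
x̄₁ − x̄₂ = 67.2 − 87.8 = -20.6000; the interval is -20.6000 ± 1.6363 = (-22.24, -18.96).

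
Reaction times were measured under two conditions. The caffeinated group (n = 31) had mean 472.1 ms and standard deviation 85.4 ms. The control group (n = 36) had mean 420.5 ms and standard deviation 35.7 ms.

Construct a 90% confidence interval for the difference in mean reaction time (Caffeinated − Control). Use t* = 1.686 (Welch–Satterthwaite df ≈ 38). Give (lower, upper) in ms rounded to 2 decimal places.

(23.86, 79.34)

Standard errors of each mean: 85.4/√31 = 15.3383 and 35.7/√36 = 5.9500.
SE(x̄₁ − x̄₂) = √(15.3383² + 5.9500²) = 16.4519 for independent samples with unequal variances.
With t* = 1.686, the margin is 1.686 × 16.4519 = 27.7379.
x̄₁ − x̄₂ = 472.1 − 420.5 = 51.6000; the interval is 51.6000 ± 27.7379 = (23.86, 79.34).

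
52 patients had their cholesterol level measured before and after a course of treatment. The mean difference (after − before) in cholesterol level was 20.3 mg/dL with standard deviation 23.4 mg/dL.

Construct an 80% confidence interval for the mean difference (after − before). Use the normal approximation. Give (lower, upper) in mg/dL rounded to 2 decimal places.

(16.14, 24.46)

Paired design: SE = s_d/√n = 23.4/√52 = 3.2450.
z* = 1.282; margin of error = 1.282 × 3.2450 = 4.1601.
20.3 ± 4.1601 → (16.14, 24.46).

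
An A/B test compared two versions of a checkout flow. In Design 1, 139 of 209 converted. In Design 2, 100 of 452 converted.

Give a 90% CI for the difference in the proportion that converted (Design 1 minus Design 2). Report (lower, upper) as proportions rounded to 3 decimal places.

(0.381, 0.506)

Sample proportions: 139/209 = 0.6651, 100/452 = 0.2212.
Each SE is √(p̂(1−p̂)/n): √(0.6651·0.3349/209) = 0.03265 and √(0.2212·0.7788/452) = 0.01952.
SE(p̂₁ − p̂₂) = √(SE₁² + SE₂²) = √(0.0010660225 + 0.0003810304) = 0.03804, since the two samples are independent.
At 90% confidence z* = 1.645; margin = 1.645 × 0.03804 = 0.06258.
The difference is 0.6651 − 0.2212 = 0.4439, so the interval is 0.4439 ± 0.06258 = (0.381, 0.506).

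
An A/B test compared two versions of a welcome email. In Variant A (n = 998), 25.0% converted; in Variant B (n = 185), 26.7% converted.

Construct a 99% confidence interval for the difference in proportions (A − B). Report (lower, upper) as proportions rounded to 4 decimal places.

The two standard errors are √(0.2500×0.7500/998) = 0.01371 and √(0.2670×0.7330/185) = 0.03253.
Because the samples are independent, SE_diff = √(0.01371² + 0.03253²) = 0.03530.
Using z* = 2.576 for 99%, ME = 2.576 × 0.03530 = 0.09093.
p̂₁ − p̂₂ = -0.0170; interval -0.0170 ± 0.09093 gives (-0.1079, 0.0739).

(-0.1079, 0.0739)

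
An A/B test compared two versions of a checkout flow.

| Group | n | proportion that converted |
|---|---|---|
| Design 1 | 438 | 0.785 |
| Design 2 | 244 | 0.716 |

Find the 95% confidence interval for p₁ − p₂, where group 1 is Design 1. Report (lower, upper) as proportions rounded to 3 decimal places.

(0.001, 0.137)

Each SE is √(p̂(1−p̂)/n): √(0.7850·0.2150/438) = 0.01963 and √(0.7160·0.2840/244) = 0.02887.
SE(p̂₁ − p̂₂) = √(SE₁² + SE₂²) = √(0.0003853369 + 0.0008334769) = 0.03491, since the two samples are independent.
At 95% confidence z* = 1.960; margin = 1.960 × 0.03491 = 0.06842.
The difference is 0.7850 − 0.7160 = 0.0690, so the interval is 0.0690 ± 0.06842 = (0.001, 0.137).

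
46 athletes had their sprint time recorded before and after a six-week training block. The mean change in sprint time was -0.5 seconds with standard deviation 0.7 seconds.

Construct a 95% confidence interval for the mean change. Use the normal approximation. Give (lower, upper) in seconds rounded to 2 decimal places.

Paired design: SE = s_d/√n = 0.7/√46 = 0.1032.
z* = 1.960; margin of error = 1.960 × 0.1032 = 0.2023.
-0.5 ± 0.2023 → (-0.70, -0.30).

(-0.70, -0.30)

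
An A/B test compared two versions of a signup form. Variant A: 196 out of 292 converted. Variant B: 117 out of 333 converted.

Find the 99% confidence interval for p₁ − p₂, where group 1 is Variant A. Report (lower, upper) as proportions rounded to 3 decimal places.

First, p̂₁ = 196/292 = 0.6712; p̂₂ = 117/333 = 0.3514.
The two standard errors are √(0.6712×0.3288/292) = 0.02749 and √(0.3514×0.6486/333) = 0.02616.
Because the samples are independent, SE_diff = √(0.02749² + 0.02616²) = 0.03795.
Using z* = 2.576 for 99%, ME = 2.576 × 0.03795 = 0.09776.
p̂₁ − p̂₂ = 0.3198; interval 0.3198 ± 0.09776 gives (0.222, 0.418).

(0.222, 0.418)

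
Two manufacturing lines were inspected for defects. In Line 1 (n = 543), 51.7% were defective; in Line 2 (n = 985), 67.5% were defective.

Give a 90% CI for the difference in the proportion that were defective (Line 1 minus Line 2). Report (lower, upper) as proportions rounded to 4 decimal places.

(-0.2010, -0.1150)

SE₁ = √(p̂₁(1−p̂₁)/n₁) = √(0.5170·0.4830/543) = 0.02144; SE₂ = √(0.6750·0.3250/985) = 0.01492.
Independent samples: SE of the difference = √(SE₁² + SE₂²) = √(0.0004596736 + 0.0002226064) = 0.02612.
z* for 90% confidence is 1.645, so the margin of error is 1.645 × 0.02612 = 0.04297.
Point estimate p̂₁ − p̂₂ = 0.5170 − 0.6750 = -0.1580.
-0.1580 ± 0.04297 → (-0.2010, -0.1150).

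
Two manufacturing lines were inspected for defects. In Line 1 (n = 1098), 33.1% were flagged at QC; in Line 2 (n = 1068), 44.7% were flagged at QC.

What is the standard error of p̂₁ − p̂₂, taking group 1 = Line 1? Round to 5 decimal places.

0.02081

SE₁ = √(p̂₁(1−p̂₁)/n₁) = √(0.3310·0.6690/1098) = 0.01420; SE₂ = √(0.4470·0.5530/1068) = 0.01521.
Independent samples: SE of the difference = √(SE₁² + SE₂²) = √(0.00020164 + 0.0002313441) = 0.02081.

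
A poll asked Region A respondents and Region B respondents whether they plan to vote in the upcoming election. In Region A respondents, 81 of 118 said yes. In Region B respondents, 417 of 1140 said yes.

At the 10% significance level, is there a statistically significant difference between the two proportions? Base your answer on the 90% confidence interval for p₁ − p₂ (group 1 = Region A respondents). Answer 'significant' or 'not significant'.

Sample proportions: 81/118 = 0.6864, 417/1140 = 0.3658.
Each SE is √(p̂(1−p̂)/n): √(0.6864·0.3136/118) = 0.04271 and √(0.3658·0.6342/1140) = 0.01427.
SE(p̂₁ − p̂₂) = √(SE₁² + SE₂²) = √(0.0018241441 + 0.0002036329) = 0.04503, since the two samples are independent.
At 90% confidence z* = 1.645; margin = 1.645 × 0.04503 = 0.07407.
The difference is 0.6864 − 0.3658 = 0.3206, so the interval is 0.3206 ± 0.07407 = (0.24653, 0.39467).
The interval (0.24653, 0.39467) does not contain 0, so the difference is significant.

significant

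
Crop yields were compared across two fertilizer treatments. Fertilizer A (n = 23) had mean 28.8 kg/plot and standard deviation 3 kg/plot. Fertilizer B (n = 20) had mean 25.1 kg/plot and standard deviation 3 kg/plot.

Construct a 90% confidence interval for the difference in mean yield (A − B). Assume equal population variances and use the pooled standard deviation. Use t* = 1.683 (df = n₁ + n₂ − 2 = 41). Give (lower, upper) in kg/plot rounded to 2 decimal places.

Pooled variance s_p² = [22·3² + 19·3²] / (23+20−2) = 9.0000, so s_p = 3.0000.
SE_diff = s_p·√(1/n₁ + 1/n₂) = 3.0000·√(1/23 + 1/20) = 0.9172.
t* = 1.683; margin = 1.683 × 0.9172 = 1.5436.
Difference = 28.8 − 25.1 = 3.7000.
3.7000 ± 1.5436 → (2.16, 5.24).

(2.16, 5.24)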